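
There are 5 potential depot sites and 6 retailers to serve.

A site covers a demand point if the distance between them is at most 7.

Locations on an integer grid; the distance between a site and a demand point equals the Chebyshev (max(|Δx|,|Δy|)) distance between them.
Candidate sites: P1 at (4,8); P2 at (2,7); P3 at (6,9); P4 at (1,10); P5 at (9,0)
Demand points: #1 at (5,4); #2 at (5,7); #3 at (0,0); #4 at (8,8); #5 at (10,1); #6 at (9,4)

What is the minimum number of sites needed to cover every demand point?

Coverage sets (demand points within 7 of each site):
  P1: {#1, #2, #4, #5, #6}
  P2: {#1, #2, #3, #4, #6}
  P3: {#1, #2, #4, #6}
  P4: {#1, #2, #4}
  P5: {#1, #2, #5, #6}
No single site covers all 6 demand points.
But {P1, P2} covers everything, so the minimum is 2.

2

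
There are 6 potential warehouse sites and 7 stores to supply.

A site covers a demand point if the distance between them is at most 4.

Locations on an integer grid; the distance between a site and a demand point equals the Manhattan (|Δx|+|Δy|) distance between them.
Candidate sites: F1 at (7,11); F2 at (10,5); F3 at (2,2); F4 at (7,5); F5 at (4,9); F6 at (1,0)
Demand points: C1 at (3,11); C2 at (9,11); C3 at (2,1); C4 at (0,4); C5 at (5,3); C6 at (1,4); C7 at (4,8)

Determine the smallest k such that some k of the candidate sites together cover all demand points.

Coverage sets (demand points within 4 of each site):
  F1: {C1, C2}
  F2: {}
  F3: {C3, C4, C5, C6}
  F4: {C5}
  F5: {C1, C7}
  F6: {C3, C6}
No 2 sites suffice: every size-2 union leaves at least one demand point uncovered.
But {F1, F3, F5} covers everything, so the minimum is 3.

3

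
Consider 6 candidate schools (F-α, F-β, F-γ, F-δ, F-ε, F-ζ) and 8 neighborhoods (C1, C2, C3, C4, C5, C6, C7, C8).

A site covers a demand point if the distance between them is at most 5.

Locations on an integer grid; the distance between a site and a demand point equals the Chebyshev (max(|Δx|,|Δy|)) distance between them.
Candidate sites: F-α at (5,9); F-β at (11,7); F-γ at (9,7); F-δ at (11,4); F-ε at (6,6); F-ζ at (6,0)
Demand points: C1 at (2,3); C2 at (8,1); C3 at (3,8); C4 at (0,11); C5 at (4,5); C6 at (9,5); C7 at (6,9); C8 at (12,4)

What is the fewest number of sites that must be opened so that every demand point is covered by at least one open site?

Coverage sets (demand points within 5 of each site):
  F-α: {C3, C4, C5, C6, C7}
  F-β: {C6, C7, C8}
  F-γ: {C5, C6, C7, C8}
  F-δ: {C2, C6, C7, C8}
  F-ε: {C1, C2, C3, C5, C6, C7}
  F-ζ: {C1, C2, C5, C6}
No 2 sites suffice: every size-2 union leaves at least one demand point uncovered.
But {F-α, F-β, F-ε} covers everything, so the minimum is 3.

3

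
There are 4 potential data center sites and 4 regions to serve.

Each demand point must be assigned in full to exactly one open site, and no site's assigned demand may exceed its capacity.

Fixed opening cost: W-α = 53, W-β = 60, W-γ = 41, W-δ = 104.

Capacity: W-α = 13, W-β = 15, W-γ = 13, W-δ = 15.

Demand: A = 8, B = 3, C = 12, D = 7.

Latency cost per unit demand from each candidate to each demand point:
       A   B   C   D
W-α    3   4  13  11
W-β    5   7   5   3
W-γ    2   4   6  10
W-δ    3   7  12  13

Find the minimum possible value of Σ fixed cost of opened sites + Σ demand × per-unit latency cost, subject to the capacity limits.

Open {W-α, W-β, W-γ}; cheapest assignment that respects the capacities:
  W-α (cap 13, load 11): A, B — cost 8×3 + 3×4 = 36
  W-β (cap 15, load 7): D — cost 7×3 = 21
  W-γ (cap 13, load 12): C — cost 12×6 = 72
  Shipping 129, fixed 154 → total 283.
  Any other capacity-feasible assignment to {W-α, W-β, W-γ} ships for at least 129.
Compare {W-β, W-γ, W-δ}: its best feasible assignment gives total 343.
Compare {W-β, W-δ}: its best feasible assignment gives total 360.
Every other set of open sites that can feasibly serve all demand totals ≥ 343 even under its best assignment. Minimum: 283.

283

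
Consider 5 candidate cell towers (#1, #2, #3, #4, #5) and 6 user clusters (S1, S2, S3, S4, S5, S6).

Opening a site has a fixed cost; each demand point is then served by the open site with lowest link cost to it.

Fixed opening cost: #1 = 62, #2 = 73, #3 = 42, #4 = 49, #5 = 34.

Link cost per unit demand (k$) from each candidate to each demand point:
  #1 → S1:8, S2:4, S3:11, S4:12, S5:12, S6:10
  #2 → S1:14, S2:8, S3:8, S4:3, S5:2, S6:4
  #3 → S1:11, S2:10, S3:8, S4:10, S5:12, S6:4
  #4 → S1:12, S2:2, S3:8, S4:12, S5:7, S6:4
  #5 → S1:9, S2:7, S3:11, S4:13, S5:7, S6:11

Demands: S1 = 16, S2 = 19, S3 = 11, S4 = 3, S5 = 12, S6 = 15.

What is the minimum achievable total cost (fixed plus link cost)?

519

Open {#2, #4, #5}: assign each demand point to its cheapest open site.
  S1→#5 16×9=144, S2→#4 19×2=38, S3→#2 11×8=88, S4→#2 3×3=9, S5→#2 12×2=24, S6→#2 15×4=60
  link cost 363, fixed 156 → total 519.
Compare {#1, #2}: link cost 385 + fixed 135 = 520.
Compare {#1, #2, #4}: link cost 347 + fixed 184 = 531.
Compare {#2, #4}: link cost 411 + fixed 122 = 533.
All other subsets cost ≥ 520. Minimum total cost: 519.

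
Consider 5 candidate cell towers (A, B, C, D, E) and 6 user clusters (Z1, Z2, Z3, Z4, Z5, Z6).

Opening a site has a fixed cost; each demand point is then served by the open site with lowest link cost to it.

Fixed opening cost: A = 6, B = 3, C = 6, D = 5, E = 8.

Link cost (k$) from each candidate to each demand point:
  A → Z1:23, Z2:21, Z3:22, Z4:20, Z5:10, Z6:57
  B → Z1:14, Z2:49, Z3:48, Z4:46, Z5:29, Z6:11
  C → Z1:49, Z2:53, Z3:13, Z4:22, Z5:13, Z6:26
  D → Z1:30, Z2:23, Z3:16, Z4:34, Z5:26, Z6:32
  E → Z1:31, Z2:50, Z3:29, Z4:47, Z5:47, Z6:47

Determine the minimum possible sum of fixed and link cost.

Open {A, B, C}: assign each demand point to its cheapest open site.
  Z1→B 14, Z2→A 21, Z3→C 13, Z4→A 20, Z5→A 10, Z6→B 11
  link cost 89, fixed 15 → total 104.
Compare {A, B, D}: link cost 92 + fixed 14 = 106.
Compare {A, B}: link cost 98 + fixed 9 = 107.
Compare {A, B, C, D}: link cost 89 + fixed 20 = 109.
All other subsets cost ≥ 106. Minimum total cost: 104.

104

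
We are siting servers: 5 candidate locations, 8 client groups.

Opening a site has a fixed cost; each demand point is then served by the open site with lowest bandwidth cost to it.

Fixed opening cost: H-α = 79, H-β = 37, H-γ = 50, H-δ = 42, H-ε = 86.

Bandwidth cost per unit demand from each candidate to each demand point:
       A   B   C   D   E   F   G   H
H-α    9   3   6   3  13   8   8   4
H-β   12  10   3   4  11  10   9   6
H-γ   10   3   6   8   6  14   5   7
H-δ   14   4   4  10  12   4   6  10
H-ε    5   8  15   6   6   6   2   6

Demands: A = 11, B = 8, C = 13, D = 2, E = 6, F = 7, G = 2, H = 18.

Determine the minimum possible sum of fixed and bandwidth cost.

Open {H-δ, H-ε}: assign each demand point to its cheapest open site.
  A→H-ε 11×5=55, B→H-δ 8×4=32, C→H-δ 13×4=52, D→H-ε 2×6=12, E→H-ε 6×6=36, F→H-δ 7×4=28, G→H-ε 2×2=4, H→H-ε 18×6=108
  bandwidth cost 327, fixed 128 → total 455.
Compare {H-β, H-δ, H-ε}: bandwidth cost 310 + fixed 165 = 475.
Compare {H-β, H-ε}: bandwidth cost 356 + fixed 123 = 479.
Compare {H-α, H-β, H-ε}: bandwidth cost 278 + fixed 202 = 480.
All other subsets cost ≥ 475. Minimum total cost: 455.

455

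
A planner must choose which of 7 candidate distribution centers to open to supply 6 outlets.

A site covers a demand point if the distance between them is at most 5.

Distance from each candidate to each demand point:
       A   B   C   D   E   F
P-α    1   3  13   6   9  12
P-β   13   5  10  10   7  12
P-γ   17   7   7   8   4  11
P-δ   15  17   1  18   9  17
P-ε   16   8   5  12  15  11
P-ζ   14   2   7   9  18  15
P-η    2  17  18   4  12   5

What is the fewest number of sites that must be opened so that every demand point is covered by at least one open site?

Coverage sets (demand points within 5 of each site):
  P-α: {A, B}
  P-β: {B}
  P-γ: {E}
  P-δ: {C}
  P-ε: {C}
  P-ζ: {B}
  P-η: {A, D, F}
No 3 sites suffice: every size-3 union leaves at least one demand point uncovered.
But {P-α, P-γ, P-δ, P-η} covers everything, so the minimum is 4.

4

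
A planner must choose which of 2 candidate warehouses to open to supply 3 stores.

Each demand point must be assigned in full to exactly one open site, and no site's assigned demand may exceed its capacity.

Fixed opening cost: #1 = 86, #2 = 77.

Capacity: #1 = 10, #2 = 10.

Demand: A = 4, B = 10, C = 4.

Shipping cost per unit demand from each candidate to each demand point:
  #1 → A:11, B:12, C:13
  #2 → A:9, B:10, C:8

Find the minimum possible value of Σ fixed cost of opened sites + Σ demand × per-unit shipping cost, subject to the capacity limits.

351

Open {#1, #2}; cheapest assignment that respects the capacities:
  #1 (cap 10, load 10): B — cost 10×12 = 120
  #2 (cap 10, load 8): A, C — cost 4×9 + 4×8 = 68
  Shipping 188, fixed 163 → total 351.
  Any other capacity-feasible assignment to {#1, #2} ships for at least 188.
Total demand is 18 and no other set of sites has combined capacity ≥ 18, so {#1, #2} is the only feasible choice of open sites. Minimum: 351.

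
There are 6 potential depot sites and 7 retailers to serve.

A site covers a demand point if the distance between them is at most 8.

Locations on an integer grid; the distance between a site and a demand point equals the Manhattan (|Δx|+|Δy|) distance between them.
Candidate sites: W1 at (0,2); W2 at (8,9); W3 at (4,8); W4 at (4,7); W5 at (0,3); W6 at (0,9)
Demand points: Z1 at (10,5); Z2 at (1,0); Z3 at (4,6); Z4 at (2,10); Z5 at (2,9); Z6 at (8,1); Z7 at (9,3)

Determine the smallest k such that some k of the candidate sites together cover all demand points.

Coverage sets (demand points within 8 of each site):
  W1: {Z2, Z3}
  W2: {Z1, Z3, Z4, Z5, Z6, Z7}
  W3: {Z3, Z4, Z5}
  W4: {Z1, Z3, Z4, Z5}
  W5: {Z2, Z3, Z5}
  W6: {Z3, Z4, Z5}
No single site covers all 7 demand points.
But {W1, W2} covers everything, so the minimum is 2.

2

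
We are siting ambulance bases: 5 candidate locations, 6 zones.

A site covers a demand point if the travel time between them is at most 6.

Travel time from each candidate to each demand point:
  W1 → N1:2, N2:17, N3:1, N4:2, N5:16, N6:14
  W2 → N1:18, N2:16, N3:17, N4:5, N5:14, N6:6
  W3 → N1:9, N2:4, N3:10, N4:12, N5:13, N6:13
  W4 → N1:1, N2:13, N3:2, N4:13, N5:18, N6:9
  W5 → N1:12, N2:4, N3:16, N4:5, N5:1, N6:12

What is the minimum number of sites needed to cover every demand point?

3

Coverage sets (demand points within 6 of each site):
  W1: {N1, N3, N4}
  W2: {N4, N6}
  W3: {N2}
  W4: {N1, N3}
  W5: {N2, N4, N5}
No 2 sites suffice: every size-2 union leaves at least one demand point uncovered.
But {W1, W2, W5} covers everything, so the minimum is 3.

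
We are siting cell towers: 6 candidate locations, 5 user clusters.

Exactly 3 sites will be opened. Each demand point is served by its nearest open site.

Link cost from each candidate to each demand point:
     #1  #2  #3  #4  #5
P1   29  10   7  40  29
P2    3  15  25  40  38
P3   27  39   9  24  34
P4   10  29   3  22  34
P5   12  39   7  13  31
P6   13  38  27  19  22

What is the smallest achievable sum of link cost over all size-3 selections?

60

Open {P2, P5, P6}.
  #1→P2 3, #2→P2 15, #3→P5 7, #4→P5 13, #5→P6 22  ⇒ total 60.
Compare {P1, P2, P6}: total 61.
Compare {P1, P2, P5}: total 62.
No size-3 selection does better; minimum is 60.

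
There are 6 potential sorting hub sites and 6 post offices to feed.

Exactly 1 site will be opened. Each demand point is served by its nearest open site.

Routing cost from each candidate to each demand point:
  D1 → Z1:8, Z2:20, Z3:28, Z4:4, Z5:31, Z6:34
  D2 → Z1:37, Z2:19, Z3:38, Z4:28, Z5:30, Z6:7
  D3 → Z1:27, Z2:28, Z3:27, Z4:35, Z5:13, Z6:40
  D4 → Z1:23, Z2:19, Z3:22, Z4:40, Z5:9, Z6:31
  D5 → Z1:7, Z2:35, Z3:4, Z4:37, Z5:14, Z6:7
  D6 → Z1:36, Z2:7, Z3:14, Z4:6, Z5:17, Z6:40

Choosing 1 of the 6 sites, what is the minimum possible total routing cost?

Open {D5}.
  Z1→D5 7, Z2→D5 35, Z3→D5 4, Z4→D5 37, Z5→D5 14, Z6→D5 7  ⇒ total 104.
Compare {D6}: total 120.
Compare {D1}: total 125.
No size-1 selection does better; minimum is 104.

104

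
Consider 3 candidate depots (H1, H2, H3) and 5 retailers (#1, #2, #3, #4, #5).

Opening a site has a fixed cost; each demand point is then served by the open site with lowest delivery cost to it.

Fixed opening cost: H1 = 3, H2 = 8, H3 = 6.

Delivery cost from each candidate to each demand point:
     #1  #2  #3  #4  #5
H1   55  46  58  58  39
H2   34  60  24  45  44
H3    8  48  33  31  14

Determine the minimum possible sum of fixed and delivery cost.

Open {H2, H3}: assign each demand point to its cheapest open site.
  #1→H3 8, #2→H3 48, #3→H2 24, #4→H3 31, #5→H3 14
  delivery cost 125, fixed 14 → total 139.
Compare {H3}: delivery cost 134 + fixed 6 = 140.
Compare {H1, H2, H3}: delivery cost 123 + fixed 17 = 140.
Compare {H1, H3}: delivery cost 132 + fixed 9 = 141.
All other subsets cost ≥ 140. Minimum total cost: 139.

139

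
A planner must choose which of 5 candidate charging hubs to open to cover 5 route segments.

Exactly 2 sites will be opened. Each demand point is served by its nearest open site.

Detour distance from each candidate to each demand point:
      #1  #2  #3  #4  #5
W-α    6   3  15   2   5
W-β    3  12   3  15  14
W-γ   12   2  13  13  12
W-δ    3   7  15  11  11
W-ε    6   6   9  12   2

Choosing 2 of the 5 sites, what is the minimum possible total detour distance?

Open {W-α, W-β}.
  #1→W-β 3, #2→W-α 3, #3→W-β 3, #4→W-α 2, #5→W-α 5  ⇒ total 16.
Compare {W-α, W-ε}: total 22.
Compare {W-β, W-ε}: total 26.
No size-2 selection does better; minimum is 16.

16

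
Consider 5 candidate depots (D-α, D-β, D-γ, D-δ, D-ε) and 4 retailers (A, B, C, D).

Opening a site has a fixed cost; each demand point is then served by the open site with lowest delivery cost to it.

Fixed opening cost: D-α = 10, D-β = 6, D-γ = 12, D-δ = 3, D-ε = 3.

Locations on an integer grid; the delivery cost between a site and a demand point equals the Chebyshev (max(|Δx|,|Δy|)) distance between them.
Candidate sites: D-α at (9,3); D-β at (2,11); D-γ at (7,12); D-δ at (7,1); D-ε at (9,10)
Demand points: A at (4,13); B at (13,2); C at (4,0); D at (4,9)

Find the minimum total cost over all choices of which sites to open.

Open {D-β, D-δ}: assign each demand point to its cheapest open site.
  A→D-β 2, B→D-δ 6, C→D-δ 3, D→D-β 2
  delivery cost 13, fixed 9 → total 22.
Compare {D-δ, D-ε}: delivery cost 19 + fixed 6 = 25.
Compare {D-β, D-δ, D-ε}: delivery cost 13 + fixed 12 = 25.
Compare {D-α, D-β}: delivery cost 13 + fixed 16 = 29.
All other subsets cost ≥ 25. Minimum total cost: 22.

22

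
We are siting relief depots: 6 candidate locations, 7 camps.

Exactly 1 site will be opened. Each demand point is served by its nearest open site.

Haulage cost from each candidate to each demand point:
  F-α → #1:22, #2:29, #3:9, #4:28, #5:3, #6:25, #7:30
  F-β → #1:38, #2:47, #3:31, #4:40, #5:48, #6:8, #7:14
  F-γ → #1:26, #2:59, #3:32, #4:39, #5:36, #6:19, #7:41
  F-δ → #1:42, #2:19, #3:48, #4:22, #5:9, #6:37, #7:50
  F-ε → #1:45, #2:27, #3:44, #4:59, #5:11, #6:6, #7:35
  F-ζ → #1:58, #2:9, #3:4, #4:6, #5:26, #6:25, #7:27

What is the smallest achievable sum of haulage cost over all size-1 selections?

Open {F-α}.
  #1→F-α 22, #2→F-α 29, #3→F-α 9, #4→F-α 28, #5→F-α 3, #6→F-α 25, #7→F-α 30  ⇒ total 146.
Compare {F-ζ}: total 155.
Compare {F-β}: total 226.
No size-1 selection does better; minimum is 146.

146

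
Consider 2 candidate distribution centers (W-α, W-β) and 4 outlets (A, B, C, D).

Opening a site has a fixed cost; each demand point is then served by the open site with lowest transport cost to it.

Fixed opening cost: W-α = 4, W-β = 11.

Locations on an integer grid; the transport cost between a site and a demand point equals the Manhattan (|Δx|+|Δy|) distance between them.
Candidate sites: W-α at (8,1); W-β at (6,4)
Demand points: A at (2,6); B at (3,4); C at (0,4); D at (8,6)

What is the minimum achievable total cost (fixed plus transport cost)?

Open {W-β}: assign each demand point to its cheapest open site.
  A→W-β 6, B→W-β 3, C→W-β 6, D→W-β 4
  transport cost 19, fixed 11 → total 30.
Compare {W-α, W-β}: transport cost 19 + fixed 15 = 34.
Compare {W-α}: transport cost 35 + fixed 4 = 39.

30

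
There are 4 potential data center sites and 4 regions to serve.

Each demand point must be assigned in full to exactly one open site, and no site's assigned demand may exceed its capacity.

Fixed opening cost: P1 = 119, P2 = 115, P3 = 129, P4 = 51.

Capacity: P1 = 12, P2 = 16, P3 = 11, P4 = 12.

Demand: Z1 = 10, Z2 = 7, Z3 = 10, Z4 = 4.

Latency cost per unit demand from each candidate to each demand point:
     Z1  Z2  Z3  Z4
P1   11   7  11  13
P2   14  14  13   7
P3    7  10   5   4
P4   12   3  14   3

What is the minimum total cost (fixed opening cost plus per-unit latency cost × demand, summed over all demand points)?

Open {P1, P3, P4}; cheapest assignment that respects the capacities:
  P1 (cap 12, load 10): Z1 — cost 10×11 = 110
  P3 (cap 11, load 10): Z3 — cost 10×5 = 50
  P4 (cap 12, load 11): Z2, Z4 — cost 7×3 + 4×3 = 33
  Shipping 193, fixed 299 → total 492.
  Any other capacity-feasible assignment to {P1, P3, P4} ships for at least 193.
Compare {P2, P3, P4}: its best feasible assignment gives total 518.
Compare {P1, P2, P4}: its best feasible assignment gives total 558.
Every other set of open sites that can feasibly serve all demand totals ≥ 518 even under its best assignment. Minimum: 492.

492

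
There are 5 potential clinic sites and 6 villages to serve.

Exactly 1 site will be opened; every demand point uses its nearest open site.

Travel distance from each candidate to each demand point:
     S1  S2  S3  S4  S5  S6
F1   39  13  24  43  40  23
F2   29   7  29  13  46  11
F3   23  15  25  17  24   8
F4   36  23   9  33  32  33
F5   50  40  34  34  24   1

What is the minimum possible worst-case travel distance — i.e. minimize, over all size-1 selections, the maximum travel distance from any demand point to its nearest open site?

25

Open {F3}.
  Farthest demand point is S3 at travel distance 25 (to F3); all others are ≤ 25.
With {F4} the worst case is 36.
With {F1} the worst case is 43.
No size-1 selection achieves below 25.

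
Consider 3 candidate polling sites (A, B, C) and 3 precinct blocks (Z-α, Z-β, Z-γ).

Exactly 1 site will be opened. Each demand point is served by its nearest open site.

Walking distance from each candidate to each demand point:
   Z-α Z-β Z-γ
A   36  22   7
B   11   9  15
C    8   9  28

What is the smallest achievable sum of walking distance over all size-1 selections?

Open {B}.
  Z-α→B 11, Z-β→B 9, Z-γ→B 15  ⇒ total 35.
Compare {C}: total 45.
Compare {A}: total 65.

35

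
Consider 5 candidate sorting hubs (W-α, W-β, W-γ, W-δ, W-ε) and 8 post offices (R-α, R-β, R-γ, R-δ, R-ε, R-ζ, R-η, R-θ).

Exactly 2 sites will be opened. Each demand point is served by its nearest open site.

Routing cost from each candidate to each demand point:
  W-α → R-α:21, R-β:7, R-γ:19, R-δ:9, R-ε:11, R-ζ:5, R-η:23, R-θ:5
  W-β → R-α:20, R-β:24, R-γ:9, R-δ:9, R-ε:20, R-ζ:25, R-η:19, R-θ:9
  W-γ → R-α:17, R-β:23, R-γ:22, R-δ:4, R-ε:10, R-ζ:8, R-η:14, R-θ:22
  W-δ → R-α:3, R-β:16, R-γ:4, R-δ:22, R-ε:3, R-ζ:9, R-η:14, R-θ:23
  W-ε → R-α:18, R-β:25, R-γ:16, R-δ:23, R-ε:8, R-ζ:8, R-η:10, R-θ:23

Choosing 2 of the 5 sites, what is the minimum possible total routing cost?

Open {W-α, W-δ}.
  R-α→W-δ 3, R-β→W-α 7, R-γ→W-δ 4, R-δ→W-α 9, R-ε→W-δ 3, R-ζ→W-α 5, R-η→W-δ 14, R-θ→W-α 5  ⇒ total 50.
Compare {W-β, W-δ}: total 67.
Compare {W-γ, W-δ}: total 74.
No size-2 selection does better; minimum is 50.

50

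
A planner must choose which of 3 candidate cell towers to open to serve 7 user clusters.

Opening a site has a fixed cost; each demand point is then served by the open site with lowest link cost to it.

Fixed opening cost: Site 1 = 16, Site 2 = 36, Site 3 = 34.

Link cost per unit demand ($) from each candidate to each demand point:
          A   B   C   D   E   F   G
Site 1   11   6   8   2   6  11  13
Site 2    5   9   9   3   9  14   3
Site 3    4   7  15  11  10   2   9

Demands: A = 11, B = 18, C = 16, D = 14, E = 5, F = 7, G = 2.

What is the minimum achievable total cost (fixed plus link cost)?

Open {Site 1, Site 3}: assign each demand point to its cheapest open site.
  A→Site 3 11×4=44, B→Site 1 18×6=108, C→Site 1 16×8=128, D→Site 1 14×2=28, E→Site 1 5×6=30, F→Site 3 7×2=14, G→Site 3 2×9=18
  link cost 370, fixed 50 → total 420.
Compare {Site 1, Site 2, Site 3}: link cost 358 + fixed 86 = 444.
Compare {Site 1, Site 2}: link cost 432 + fixed 52 = 484.
Compare {Site 2, Site 3}: link cost 421 + fixed 70 = 491.
All other subsets cost ≥ 444. Minimum total cost: 420.

420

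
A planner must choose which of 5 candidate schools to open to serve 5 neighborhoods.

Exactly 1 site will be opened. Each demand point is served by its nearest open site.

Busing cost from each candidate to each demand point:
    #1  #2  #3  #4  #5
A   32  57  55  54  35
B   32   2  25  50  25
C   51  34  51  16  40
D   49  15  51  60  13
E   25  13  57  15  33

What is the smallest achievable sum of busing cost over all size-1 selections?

Open {B}.
  #1→B 32, #2→B 2, #3→B 25, #4→B 50, #5→B 25  ⇒ total 134.
Compare {E}: total 143.
Compare {D}: total 188.
No size-1 selection does better; minimum is 134.

134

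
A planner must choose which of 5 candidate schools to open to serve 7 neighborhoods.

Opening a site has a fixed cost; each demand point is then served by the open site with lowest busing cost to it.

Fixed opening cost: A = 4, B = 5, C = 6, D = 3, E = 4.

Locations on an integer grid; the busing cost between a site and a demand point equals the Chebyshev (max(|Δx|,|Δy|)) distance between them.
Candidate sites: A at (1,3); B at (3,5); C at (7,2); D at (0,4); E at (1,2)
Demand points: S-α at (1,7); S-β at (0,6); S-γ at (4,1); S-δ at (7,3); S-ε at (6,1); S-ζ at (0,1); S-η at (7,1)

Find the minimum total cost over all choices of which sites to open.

23

Open {C, D}: assign each demand point to its cheapest open site.
  S-α→D 3, S-β→D 2, S-γ→C 3, S-δ→C 1, S-ε→C 1, S-ζ→D 3, S-η→C 1
  busing cost 14, fixed 9 → total 23.
Compare {A, C}: busing cost 15 + fixed 10 = 25.
Compare {C, D, E}: busing cost 12 + fixed 13 = 25.
Compare {B, C}: busing cost 15 + fixed 11 = 26.
All other subsets cost ≥ 25. Minimum total cost: 23.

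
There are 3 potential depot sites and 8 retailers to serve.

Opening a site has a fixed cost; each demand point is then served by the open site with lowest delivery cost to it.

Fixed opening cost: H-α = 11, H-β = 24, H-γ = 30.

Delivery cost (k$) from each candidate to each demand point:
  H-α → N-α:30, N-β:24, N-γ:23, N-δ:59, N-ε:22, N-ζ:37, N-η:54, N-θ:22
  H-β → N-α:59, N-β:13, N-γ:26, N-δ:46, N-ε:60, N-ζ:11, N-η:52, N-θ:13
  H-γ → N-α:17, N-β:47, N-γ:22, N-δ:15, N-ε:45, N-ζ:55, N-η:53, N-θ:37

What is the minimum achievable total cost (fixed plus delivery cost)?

230

Open {H-α, H-β, H-γ}: assign each demand point to its cheapest open site.
  N-α→H-γ 17, N-β→H-β 13, N-γ→H-γ 22, N-δ→H-γ 15, N-ε→H-α 22, N-ζ→H-β 11, N-η→H-β 52, N-θ→H-β 13
  delivery cost 165, fixed 65 → total 230.
Compare {H-β, H-γ}: delivery cost 188 + fixed 54 = 242.
Compare {H-α, H-β}: delivery cost 210 + fixed 35 = 245.
Compare {H-α, H-γ}: delivery cost 212 + fixed 41 = 253.
All other subsets cost ≥ 242. Minimum total cost: 230.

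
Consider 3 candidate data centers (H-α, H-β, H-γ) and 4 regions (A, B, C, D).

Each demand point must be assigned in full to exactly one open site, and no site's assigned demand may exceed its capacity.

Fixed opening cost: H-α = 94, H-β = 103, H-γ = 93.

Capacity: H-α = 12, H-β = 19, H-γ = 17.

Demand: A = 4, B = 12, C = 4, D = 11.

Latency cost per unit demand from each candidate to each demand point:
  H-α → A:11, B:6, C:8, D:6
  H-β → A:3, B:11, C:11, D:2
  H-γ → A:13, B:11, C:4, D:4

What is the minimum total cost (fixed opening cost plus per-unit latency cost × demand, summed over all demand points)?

Open {H-α, H-β}; cheapest assignment that respects the capacities:
  H-α (cap 12, load 12): B — cost 12×6 = 72
  H-β (cap 19, load 19): A, C, D — cost 4×3 + 4×11 + 11×2 = 78
  Shipping 150, fixed 197 → total 347.
  Any other capacity-feasible assignment to {H-α, H-β} ships for at least 150.
Compare {H-β, H-γ}: its best feasible assignment gives total 378.
Compare {H-α, H-β, H-γ}: its best feasible assignment gives total 412.
Every other set of open sites that can feasibly serve all demand totals ≥ 378 even under its best assignment. Minimum: 347.

347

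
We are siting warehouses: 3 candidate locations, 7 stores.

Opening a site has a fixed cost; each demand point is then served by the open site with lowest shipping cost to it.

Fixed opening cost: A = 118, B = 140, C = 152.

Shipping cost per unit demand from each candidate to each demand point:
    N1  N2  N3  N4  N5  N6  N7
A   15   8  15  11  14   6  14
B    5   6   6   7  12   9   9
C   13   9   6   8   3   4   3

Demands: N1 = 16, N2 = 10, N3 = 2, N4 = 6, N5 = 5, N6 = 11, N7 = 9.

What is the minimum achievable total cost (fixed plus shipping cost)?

572

Open {B, C}: assign each demand point to its cheapest open site.
  N1→B 16×5=80, N2→B 10×6=60, N3→B 2×6=12, N4→B 6×7=42, N5→C 5×3=15, N6→C 11×4=44, N7→C 9×3=27
  shipping cost 280, fixed 292 → total 572.
Compare {B}: shipping cost 434 + fixed 140 = 574.
Compare {C}: shipping cost 444 + fixed 152 = 596.
Compare {A, B}: shipping cost 401 + fixed 258 = 659.
All other subsets cost ≥ 574. Minimum total cost: 572.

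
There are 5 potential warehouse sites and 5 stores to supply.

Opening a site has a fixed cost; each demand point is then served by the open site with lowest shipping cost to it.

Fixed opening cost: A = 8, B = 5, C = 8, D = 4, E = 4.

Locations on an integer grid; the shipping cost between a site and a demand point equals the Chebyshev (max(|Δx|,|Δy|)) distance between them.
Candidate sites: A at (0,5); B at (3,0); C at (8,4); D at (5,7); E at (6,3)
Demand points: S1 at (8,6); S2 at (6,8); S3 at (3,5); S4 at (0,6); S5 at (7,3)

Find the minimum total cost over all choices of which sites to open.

19

Open {D}: assign each demand point to its cheapest open site.
  S1→D 3, S2→D 1, S3→D 2, S4→D 5, S5→D 4
  shipping cost 15, fixed 4 → total 19.
Compare {D, E}: shipping cost 12 + fixed 8 = 20.
Compare {E}: shipping cost 18 + fixed 4 = 22.
Compare {A, D}: shipping cost 11 + fixed 12 = 23.
All other subsets cost ≥ 20. Minimum total cost: 19.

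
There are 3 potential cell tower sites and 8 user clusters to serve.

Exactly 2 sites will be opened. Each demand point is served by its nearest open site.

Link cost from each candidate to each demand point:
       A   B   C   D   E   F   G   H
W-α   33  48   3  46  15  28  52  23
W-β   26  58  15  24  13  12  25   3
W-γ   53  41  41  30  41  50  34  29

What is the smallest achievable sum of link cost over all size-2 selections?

154

Open {W-α, W-β}.
  A→W-β 26, B→W-α 48, C→W-α 3, D→W-β 24, E→W-β 13, F→W-β 12, G→W-β 25, H→W-β 3  ⇒ total 154.
Compare {W-β, W-γ}: total 159.
Compare {W-α, W-γ}: total 207.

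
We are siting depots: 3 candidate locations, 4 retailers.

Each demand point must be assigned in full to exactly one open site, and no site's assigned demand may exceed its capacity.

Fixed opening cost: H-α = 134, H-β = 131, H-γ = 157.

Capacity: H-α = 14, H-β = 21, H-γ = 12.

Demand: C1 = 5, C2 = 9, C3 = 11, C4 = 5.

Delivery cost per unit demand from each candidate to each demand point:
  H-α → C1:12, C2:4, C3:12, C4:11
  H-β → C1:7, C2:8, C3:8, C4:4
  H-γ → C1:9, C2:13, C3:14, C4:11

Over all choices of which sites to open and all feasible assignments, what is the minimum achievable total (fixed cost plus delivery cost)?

Open {H-α, H-β}; cheapest assignment that respects the capacities:
  H-α (cap 14, load 9): C2 — cost 9×4 = 36
  H-β (cap 21, load 21): C1, C3, C4 — cost 5×7 + 11×8 + 5×4 = 143
  Shipping 179, fixed 265 → total 444.
  Any other capacity-feasible assignment to {H-α, H-β} ships for at least 179.
Compare {H-β, H-γ}: its best feasible assignment gives total 548.
Compare {H-α, H-β, H-γ}: its best feasible assignment gives total 601.
Every other set of open sites that can feasibly serve all demand totals ≥ 548 even under its best assignment. Minimum: 444.

444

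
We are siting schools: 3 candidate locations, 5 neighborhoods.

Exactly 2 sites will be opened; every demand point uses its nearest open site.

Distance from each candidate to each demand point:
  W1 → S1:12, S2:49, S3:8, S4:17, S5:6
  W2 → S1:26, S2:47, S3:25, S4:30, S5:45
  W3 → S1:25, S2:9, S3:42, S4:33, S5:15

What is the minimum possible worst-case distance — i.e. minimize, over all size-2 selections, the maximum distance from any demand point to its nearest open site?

17

Open {W1, W3}.
  Farthest demand point is S4 at distance 17 (to W1); all others are ≤ 17.
With {W2, W3} the worst case is 30.
With {W1, W2} the worst case is 47.
No size-2 selection achieves below 17.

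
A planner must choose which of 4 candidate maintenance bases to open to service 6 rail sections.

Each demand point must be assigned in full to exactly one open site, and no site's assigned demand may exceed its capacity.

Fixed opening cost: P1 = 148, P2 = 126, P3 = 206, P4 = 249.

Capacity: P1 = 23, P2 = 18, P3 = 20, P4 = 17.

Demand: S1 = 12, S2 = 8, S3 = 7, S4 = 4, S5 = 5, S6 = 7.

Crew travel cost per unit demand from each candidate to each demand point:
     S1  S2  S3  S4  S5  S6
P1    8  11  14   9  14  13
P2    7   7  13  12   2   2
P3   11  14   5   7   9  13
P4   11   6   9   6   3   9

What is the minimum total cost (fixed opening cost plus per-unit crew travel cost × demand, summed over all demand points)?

Open {P1, P2, P3}; cheapest assignment that respects the capacities:
  P1 (cap 23, load 20): S1, S2 — cost 12×8 + 8×11 = 184
  P2 (cap 18, load 12): S5, S6 — cost 5×2 + 7×2 = 24
  P3 (cap 20, load 11): S3, S4 — cost 7×5 + 4×7 = 63
  Shipping 271, fixed 480 → total 751.
  Any other capacity-feasible assignment to {P1, P2, P3} ships for at least 271.
Compare {P1, P3}: its best feasible assignment gives total 769.
Compare {P1, P2, P4}: its best feasible assignment gives total 790.
Every other set of open sites that can feasibly serve all demand totals ≥ 769 even under its best assignment. Minimum: 751.

751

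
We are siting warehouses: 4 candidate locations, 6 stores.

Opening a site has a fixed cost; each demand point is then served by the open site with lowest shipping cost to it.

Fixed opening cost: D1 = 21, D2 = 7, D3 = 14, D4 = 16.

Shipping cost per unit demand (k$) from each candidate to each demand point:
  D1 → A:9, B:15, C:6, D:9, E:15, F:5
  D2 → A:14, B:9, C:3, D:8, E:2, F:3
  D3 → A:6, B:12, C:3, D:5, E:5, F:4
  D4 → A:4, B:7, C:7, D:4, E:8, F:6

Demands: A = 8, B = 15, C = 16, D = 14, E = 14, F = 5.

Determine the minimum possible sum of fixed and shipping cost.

307

Open {D2, D4}: assign each demand point to its cheapest open site.
  A→D4 8×4=32, B→D4 15×7=105, C→D2 16×3=48, D→D4 14×4=56, E→D2 14×2=28, F→D2 5×3=15
  shipping cost 284, fixed 23 → total 307.
Compare {D2, D3, D4}: shipping cost 284 + fixed 37 = 321.
Compare {D1, D2, D4}: shipping cost 284 + fixed 44 = 328.
Compare {D1, D2, D3, D4}: shipping cost 284 + fixed 58 = 342.
All other subsets cost ≥ 321. Minimum total cost: 307.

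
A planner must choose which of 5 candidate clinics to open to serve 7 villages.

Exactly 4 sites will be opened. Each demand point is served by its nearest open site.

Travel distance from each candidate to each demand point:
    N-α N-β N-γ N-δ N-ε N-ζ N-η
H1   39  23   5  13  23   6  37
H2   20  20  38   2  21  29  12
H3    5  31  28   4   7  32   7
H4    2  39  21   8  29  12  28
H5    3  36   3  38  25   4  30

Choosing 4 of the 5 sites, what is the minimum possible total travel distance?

45

Open {H2, H3, H4, H5}.
  N-α→H4 2, N-β→H2 20, N-γ→H5 3, N-δ→H2 2, N-ε→H3 7, N-ζ→H5 4, N-η→H3 7  ⇒ total 45.
Compare {H1, H2, H3, H5}: total 46.
Compare {H1, H2, H3, H4}: total 49.
No size-4 selection does better; minimum is 45.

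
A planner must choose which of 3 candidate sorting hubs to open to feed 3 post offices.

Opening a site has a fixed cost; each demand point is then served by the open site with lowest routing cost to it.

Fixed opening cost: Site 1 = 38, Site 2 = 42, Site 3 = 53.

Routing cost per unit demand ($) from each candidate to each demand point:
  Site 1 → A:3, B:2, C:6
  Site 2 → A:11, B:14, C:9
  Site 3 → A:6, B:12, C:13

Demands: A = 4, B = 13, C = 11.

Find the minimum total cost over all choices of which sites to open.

142

Open {Site 1}: assign each demand point to its cheapest open site.
  A→Site 1 4×3=12, B→Site 1 13×2=26, C→Site 1 11×6=66
  routing cost 104, fixed 38 → total 142.
Compare {Site 1, Site 2}: routing cost 104 + fixed 80 = 184.
Compare {Site 1, Site 3}: routing cost 104 + fixed 91 = 195.
Compare {Site 1, Site 2, Site 3}: routing cost 104 + fixed 133 = 237.
All other subsets cost ≥ 184. Minimum total cost: 142.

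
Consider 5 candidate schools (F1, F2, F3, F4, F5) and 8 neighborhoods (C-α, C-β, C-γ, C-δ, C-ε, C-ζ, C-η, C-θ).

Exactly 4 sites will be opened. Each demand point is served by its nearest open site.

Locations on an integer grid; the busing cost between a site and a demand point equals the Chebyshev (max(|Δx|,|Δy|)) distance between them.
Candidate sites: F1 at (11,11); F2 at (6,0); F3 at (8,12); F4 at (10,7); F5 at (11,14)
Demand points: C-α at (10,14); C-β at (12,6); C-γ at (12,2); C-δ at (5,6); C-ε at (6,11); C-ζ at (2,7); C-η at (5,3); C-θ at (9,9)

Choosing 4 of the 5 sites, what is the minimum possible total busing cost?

Open {F2, F3, F4, F5}.
  C-α→F5 1, C-β→F4 2, C-γ→F4 5, C-δ→F4 5, C-ε→F3 2, C-ζ→F3 6, C-η→F2 3, C-θ→F4 2  ⇒ total 26.
Compare {F1, F2, F3, F4}: total 27.
Compare {F1, F3, F4, F5}: total 28.
No size-4 selection does better; minimum is 26.

26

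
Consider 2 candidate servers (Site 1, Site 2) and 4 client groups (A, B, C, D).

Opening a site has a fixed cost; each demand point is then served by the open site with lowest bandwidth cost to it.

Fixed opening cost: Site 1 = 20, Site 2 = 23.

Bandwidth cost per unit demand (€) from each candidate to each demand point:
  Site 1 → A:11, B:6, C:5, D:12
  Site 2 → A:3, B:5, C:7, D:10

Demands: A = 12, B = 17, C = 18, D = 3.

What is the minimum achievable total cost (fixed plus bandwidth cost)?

Open {Site 1, Site 2}: assign each demand point to its cheapest open site.
  A→Site 2 12×3=36, B→Site 2 17×5=85, C→Site 1 18×5=90, D→Site 2 3×10=30
  bandwidth cost 241, fixed 43 → total 284.
Compare {Site 2}: bandwidth cost 277 + fixed 23 = 300.
Compare {Site 1}: bandwidth cost 360 + fixed 20 = 380.

284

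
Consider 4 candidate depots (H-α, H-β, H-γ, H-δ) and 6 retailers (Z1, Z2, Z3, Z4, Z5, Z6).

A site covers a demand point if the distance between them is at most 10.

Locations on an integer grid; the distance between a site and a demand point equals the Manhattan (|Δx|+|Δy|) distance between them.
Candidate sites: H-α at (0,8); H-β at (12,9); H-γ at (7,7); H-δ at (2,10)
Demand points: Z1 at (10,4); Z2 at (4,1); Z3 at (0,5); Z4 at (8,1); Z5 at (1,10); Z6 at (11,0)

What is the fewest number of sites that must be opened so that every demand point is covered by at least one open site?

Coverage sets (demand points within 10 of each site):
  H-α: {Z3, Z5}
  H-β: {Z1, Z6}
  H-γ: {Z1, Z2, Z3, Z4, Z5}
  H-δ: {Z3, Z5}
No single site covers all 6 demand points.
But {H-β, H-γ} covers everything, so the minimum is 2.

2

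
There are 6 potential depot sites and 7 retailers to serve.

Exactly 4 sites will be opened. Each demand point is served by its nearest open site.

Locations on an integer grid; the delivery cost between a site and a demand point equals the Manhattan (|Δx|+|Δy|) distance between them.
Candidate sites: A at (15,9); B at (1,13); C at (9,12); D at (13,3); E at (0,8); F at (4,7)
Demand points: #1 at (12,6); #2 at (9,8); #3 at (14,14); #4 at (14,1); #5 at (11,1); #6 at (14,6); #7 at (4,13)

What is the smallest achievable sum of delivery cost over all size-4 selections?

28

Open {A, B, C, D}.
  #1→D 4, #2→C 4, #3→A 6, #4→D 3, #5→D 4, #6→A 4, #7→B 3  ⇒ total 28.
Compare {B, C, D, E}: total 29.
Compare {B, C, D, F}: total 29.
No size-4 selection does better; minimum is 28.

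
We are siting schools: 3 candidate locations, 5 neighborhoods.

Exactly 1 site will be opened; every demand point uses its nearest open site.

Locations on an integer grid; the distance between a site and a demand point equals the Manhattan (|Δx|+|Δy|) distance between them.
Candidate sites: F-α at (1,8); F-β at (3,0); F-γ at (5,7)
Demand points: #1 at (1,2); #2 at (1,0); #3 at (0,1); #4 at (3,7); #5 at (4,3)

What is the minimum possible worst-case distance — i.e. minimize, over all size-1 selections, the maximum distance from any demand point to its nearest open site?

7

Open {F-β}.
  Farthest demand point is #4 at distance 7 (to F-β); all others are ≤ 7.
With {F-α} the worst case is 8.
With {F-γ} the worst case is 11.
No size-1 selection achieves below 7.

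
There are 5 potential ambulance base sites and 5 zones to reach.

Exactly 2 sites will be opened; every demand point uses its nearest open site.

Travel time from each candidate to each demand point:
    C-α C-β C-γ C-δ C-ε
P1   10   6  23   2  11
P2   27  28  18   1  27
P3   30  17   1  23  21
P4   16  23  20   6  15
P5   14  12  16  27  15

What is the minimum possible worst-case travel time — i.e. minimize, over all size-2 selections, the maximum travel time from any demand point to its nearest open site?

Open {P1, P3}.
  Farthest demand point is C-ε at travel time 11 (to P1); all others are ≤ 11.
With {P1, P5} the worst case is 16.
With {P2, P5} the worst case is 16.
No size-2 selection achieves below 11.

11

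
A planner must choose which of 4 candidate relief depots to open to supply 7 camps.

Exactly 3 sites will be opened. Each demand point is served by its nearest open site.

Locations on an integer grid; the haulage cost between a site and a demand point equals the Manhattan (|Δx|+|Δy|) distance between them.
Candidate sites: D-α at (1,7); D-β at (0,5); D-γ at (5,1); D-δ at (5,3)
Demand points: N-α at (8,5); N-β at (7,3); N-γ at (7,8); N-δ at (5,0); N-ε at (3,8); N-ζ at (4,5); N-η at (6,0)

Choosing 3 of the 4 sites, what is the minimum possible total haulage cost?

Open {D-α, D-γ, D-δ}.
  N-α→D-δ 5, N-β→D-δ 2, N-γ→D-α 7, N-δ→D-γ 1, N-ε→D-α 3, N-ζ→D-δ 3, N-η→D-γ 2  ⇒ total 23.
Compare {D-β, D-γ, D-δ}: total 26.
Compare {D-α, D-β, D-δ}: total 27.
No size-3 selection does better; minimum is 23.

23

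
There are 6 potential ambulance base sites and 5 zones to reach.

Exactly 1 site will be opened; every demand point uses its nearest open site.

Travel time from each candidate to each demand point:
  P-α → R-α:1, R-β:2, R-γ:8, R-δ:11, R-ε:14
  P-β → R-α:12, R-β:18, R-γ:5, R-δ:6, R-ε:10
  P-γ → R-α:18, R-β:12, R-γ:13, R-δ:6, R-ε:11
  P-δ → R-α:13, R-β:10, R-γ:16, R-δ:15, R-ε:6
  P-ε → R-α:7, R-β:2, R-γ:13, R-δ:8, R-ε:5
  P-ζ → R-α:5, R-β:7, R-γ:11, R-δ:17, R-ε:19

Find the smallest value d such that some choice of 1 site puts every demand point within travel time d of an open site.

Open {P-ε}.
  Farthest demand point is R-γ at travel time 13 (to P-ε); all others are ≤ 13.
With {P-α} the worst case is 14.
With {P-δ} the worst case is 16.
No size-1 selection achieves below 13.

13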